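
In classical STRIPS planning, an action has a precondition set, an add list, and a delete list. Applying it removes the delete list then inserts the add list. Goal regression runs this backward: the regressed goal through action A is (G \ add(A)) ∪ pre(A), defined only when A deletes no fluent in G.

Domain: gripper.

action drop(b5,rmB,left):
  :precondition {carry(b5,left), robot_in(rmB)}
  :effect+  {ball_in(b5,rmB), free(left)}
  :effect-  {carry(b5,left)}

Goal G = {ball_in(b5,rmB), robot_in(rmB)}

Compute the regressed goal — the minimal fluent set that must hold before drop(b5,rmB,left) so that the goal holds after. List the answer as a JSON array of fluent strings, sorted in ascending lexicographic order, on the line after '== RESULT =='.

Regress:
  G ∩ del = {}  (empty — regression defined)
  G \ add = {ball_in(b5,rmB), robot_in(rmB)} \ {ball_in(b5,rmB), free(left)} = {robot_in(rmB)}
  ∪ pre   = {robot_in(rmB)} ∪ {carry(b5,left), robot_in(rmB)}
          = {carry(b5,left), robot_in(rmB)}

== RESULT ==
["carry(b5,left)", "robot_in(rmB)"]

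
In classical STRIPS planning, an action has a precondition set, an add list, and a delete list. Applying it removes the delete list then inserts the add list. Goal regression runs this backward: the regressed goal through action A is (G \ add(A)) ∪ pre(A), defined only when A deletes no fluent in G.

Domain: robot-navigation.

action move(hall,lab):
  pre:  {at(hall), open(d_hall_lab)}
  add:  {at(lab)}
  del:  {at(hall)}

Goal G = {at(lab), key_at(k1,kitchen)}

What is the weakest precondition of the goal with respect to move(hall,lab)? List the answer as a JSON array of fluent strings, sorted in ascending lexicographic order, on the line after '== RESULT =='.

Compute (G \ add) ∪ pre:
  G ∩ del = {}  (empty — regression defined)
  G \ add = {at(lab), key_at(k1,kitchen)} \ {at(lab)} = {key_at(k1,kitchen)}
  ∪ pre   = {key_at(k1,kitchen)} ∪ {at(hall), open(d_hall_lab)}
          = {at(hall), key_at(k1,kitchen), open(d_hall_lab)}

== RESULT ==
["at(hall)", "key_at(k1,kitchen)", "open(d_hall_lab)"]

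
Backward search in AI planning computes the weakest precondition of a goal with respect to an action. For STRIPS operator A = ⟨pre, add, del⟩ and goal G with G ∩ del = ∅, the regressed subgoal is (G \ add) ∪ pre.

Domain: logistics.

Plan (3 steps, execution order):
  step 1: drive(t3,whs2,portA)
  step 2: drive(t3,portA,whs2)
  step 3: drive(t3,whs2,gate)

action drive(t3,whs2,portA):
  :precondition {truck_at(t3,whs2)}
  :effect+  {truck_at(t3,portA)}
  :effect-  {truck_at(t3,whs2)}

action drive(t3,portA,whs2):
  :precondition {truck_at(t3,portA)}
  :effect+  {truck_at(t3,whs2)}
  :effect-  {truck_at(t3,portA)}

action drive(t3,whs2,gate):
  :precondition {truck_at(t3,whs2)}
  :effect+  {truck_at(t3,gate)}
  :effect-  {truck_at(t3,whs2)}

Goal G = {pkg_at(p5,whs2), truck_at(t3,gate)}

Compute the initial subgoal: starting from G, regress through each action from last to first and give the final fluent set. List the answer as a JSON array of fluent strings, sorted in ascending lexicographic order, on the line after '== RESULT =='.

Work backward from the goal:
  through step 3 (drive(t3,whs2,gate)): drop {truck_at(t3,gate)}, keep {pkg_at(p5,whs2)}, require {truck_at(t3,whs2)}
    → {pkg_at(p5,whs2), truck_at(t3,whs2)}
  through step 2 (drive(t3,portA,whs2)): drop {truck_at(t3,whs2)}, keep {pkg_at(p5,whs2)}, require {truck_at(t3,portA)}
    → {pkg_at(p5,whs2), truck_at(t3,portA)}
  through step 1 (drive(t3,whs2,portA)): drop {truck_at(t3,portA)}, keep {pkg_at(p5,whs2)}, require {truck_at(t3,whs2)}
    → {pkg_at(p5,whs2), truck_at(t3,whs2)}

== RESULT ==
["pkg_at(p5,whs2)", "truck_at(t3,whs2)"]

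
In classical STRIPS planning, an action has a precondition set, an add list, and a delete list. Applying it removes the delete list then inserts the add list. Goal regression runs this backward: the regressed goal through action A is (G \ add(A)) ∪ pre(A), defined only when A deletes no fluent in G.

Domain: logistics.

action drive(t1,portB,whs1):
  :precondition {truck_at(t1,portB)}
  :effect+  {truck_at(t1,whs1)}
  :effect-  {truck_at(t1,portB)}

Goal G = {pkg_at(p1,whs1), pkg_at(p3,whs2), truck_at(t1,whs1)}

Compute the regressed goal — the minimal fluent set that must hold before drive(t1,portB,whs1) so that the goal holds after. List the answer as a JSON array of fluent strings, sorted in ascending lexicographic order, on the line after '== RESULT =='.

Compute (G \ add) ∪ pre:
  G ∩ del = {}  (empty — regression defined)
  G \ add = {pkg_at(p1,whs1), pkg_at(p3,whs2), truck_at(t1,whs1)} \ {truck_at(t1,whs1)} = {pkg_at(p1,whs1), pkg_at(p3,whs2)}
  ∪ pre   = {pkg_at(p1,whs1), pkg_at(p3,whs2)} ∪ {truck_at(t1,portB)}
          = {pkg_at(p1,whs1), pkg_at(p3,whs2), truck_at(t1,portB)}

== RESULT ==
["pkg_at(p1,whs1)", "pkg_at(p3,whs2)", "truck_at(t1,portB)"]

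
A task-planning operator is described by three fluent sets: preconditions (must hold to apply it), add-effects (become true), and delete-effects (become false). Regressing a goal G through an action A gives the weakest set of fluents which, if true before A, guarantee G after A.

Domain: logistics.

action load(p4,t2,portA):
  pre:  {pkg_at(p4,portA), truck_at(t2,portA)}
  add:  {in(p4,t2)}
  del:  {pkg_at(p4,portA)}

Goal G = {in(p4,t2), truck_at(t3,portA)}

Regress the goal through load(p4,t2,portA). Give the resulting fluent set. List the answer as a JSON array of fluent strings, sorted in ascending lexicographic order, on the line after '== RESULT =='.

Regress:
  G ∩ del = {}  (empty — regression defined)
  G \ add = {in(p4,t2), truck_at(t3,portA)} \ {in(p4,t2)} = {truck_at(t3,portA)}
  ∪ pre   = {truck_at(t3,portA)} ∪ {pkg_at(p4,portA), truck_at(t2,portA)}
          = {pkg_at(p4,portA), truck_at(t2,portA), truck_at(t3,portA)}

== RESULT ==
["pkg_at(p4,portA)", "truck_at(t2,portA)", "truck_at(t3,portA)"]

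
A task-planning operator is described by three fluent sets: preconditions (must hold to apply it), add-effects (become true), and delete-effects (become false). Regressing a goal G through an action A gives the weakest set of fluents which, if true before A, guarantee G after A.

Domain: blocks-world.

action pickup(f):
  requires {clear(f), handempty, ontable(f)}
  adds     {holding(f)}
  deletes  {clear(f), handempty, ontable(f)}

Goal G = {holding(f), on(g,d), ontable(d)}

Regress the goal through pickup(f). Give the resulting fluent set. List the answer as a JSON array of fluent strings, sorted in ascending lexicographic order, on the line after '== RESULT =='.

Compute (G \ add) ∪ pre:
  G ∩ del = {}  (empty — regression defined)
  G \ add = {holding(f), on(g,d), ontable(d)} \ {holding(f)} = {on(g,d), ontable(d)}
  ∪ pre   = {on(g,d), ontable(d)} ∪ {clear(f), handempty, ontable(f)}
          = {clear(f), handempty, on(g,d), ontable(d), ontable(f)}

== RESULT ==
["clear(f)", "handempty", "on(g,d)", "ontable(d)", "ontable(f)"]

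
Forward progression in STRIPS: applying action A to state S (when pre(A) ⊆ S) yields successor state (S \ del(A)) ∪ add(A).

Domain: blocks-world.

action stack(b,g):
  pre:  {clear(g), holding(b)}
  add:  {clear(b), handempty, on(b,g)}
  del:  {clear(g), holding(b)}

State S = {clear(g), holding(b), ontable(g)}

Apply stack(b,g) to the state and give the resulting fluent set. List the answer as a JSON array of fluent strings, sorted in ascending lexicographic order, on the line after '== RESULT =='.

Compute (S \ del) ∪ add:
  pre ⊆ S: {clear(g), holding(b)} ⊆ S  — applicable
  S \ del = {ontable(g)}
  ∪ add   = {clear(b), handempty, on(b,g), ontable(g)}

== RESULT ==
["clear(b)", "handempty", "on(b,g)", "ontable(g)"]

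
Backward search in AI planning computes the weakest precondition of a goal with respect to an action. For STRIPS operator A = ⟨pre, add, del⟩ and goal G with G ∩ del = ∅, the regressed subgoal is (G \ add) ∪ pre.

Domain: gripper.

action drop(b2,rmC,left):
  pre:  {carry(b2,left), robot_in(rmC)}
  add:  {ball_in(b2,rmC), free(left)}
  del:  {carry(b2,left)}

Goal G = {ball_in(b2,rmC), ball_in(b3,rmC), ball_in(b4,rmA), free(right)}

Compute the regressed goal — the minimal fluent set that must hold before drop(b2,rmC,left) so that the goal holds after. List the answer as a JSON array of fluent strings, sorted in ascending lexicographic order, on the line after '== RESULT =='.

Compute (G \ add) ∪ pre:
  G ∩ del = {}  (empty — regression defined)
  G \ add = {ball_in(b2,rmC), ball_in(b3,rmC), ball_in(b4,rmA), free(right)} \ {ball_in(b2,rmC), free(left)} = {ball_in(b3,rmC), ball_in(b4,rmA), free(right)}
  ∪ pre   = {ball_in(b3,rmC), ball_in(b4,rmA), free(right)} ∪ {carry(b2,left), robot_in(rmC)}
          = {ball_in(b3,rmC), ball_in(b4,rmA), carry(b2,left), free(right), robot_in(rmC)}

== RESULT ==
["ball_in(b3,rmC)", "ball_in(b4,rmA)", "carry(b2,left)", "free(right)", "robot_in(rmC)"]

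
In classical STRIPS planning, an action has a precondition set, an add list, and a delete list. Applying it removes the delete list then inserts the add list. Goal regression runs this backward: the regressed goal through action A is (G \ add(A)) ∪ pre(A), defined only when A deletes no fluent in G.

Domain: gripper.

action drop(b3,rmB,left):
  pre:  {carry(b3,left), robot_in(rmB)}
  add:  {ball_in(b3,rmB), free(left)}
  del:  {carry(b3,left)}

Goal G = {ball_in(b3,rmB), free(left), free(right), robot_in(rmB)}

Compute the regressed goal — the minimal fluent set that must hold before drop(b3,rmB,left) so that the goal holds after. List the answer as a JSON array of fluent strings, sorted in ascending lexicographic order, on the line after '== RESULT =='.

Regress:
  G ∩ del = {}  (empty — regression defined)
  G \ add = {ball_in(b3,rmB), free(left), free(right), robot_in(rmB)} \ {ball_in(b3,rmB), free(left)} = {free(right), robot_in(rmB)}
  ∪ pre   = {free(right), robot_in(rmB)} ∪ {carry(b3,left), robot_in(rmB)}
          = {carry(b3,left), free(right), robot_in(rmB)}

== RESULT ==
["carry(b3,left)", "free(right)", "robot_in(rmB)"]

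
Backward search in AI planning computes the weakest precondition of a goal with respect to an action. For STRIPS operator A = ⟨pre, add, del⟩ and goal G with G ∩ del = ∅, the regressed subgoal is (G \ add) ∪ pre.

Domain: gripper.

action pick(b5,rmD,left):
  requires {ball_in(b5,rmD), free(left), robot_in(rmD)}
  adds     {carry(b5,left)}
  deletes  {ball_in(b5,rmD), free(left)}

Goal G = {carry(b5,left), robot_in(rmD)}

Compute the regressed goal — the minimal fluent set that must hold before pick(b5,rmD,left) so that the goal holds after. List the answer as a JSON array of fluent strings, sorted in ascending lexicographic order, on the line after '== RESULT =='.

Regress:
  G ∩ del = {}  (empty — regression defined)
  G \ add = {carry(b5,left), robot_in(rmD)} \ {carry(b5,left)} = {robot_in(rmD)}
  ∪ pre   = {robot_in(rmD)} ∪ {ball_in(b5,rmD), free(left), robot_in(rmD)}
          = {ball_in(b5,rmD), free(left), robot_in(rmD)}

== RESULT ==
["ball_in(b5,rmD)", "free(left)", "robot_in(rmD)"]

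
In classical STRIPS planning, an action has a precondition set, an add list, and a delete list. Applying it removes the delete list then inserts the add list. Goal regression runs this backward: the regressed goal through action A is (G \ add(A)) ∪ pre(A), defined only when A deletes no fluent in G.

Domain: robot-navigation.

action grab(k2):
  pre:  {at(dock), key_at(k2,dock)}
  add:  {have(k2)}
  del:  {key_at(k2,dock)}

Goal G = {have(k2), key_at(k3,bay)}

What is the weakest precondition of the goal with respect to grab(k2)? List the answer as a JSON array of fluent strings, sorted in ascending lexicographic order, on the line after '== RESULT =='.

Compute (G \ add) ∪ pre:
  G ∩ del = {}  (empty — regression defined)
  G \ add = {have(k2), key_at(k3,bay)} \ {have(k2)} = {key_at(k3,bay)}
  ∪ pre   = {key_at(k3,bay)} ∪ {at(dock), key_at(k2,dock)}
          = {at(dock), key_at(k2,dock), key_at(k3,bay)}

== RESULT ==
["at(dock)", "key_at(k2,dock)", "key_at(k3,bay)"]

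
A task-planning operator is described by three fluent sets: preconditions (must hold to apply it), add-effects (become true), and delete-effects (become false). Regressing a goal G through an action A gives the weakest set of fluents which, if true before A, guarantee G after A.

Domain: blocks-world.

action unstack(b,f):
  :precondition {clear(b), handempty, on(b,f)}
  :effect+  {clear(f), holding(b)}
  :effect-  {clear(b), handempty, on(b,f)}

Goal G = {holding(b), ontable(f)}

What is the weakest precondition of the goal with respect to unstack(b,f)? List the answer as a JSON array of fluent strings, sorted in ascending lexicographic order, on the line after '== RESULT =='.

Regress:
  G ∩ del = {}  (empty — regression defined)
  G \ add = {holding(b), ontable(f)} \ {clear(f), holding(b)} = {ontable(f)}
  ∪ pre   = {ontable(f)} ∪ {clear(b), handempty, on(b,f)}
          = {clear(b), handempty, on(b,f), ontable(f)}

== RESULT ==
["clear(b)", "handempty", "on(b,f)", "ontable(f)"]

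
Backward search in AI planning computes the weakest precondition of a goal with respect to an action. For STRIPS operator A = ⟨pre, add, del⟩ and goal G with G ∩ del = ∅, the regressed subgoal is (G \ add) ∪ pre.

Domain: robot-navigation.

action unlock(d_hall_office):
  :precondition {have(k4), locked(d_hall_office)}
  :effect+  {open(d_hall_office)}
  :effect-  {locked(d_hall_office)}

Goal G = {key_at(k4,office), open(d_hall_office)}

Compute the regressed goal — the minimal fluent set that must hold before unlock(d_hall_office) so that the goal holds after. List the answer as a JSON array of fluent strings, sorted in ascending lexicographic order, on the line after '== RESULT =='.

Regress:
  G ∩ del = {}  (empty — regression defined)
  G \ add = {key_at(k4,office), open(d_hall_office)} \ {open(d_hall_office)} = {key_at(k4,office)}
  ∪ pre   = {key_at(k4,office)} ∪ {have(k4), locked(d_hall_office)}
          = {have(k4), key_at(k4,office), locked(d_hall_office)}

== RESULT ==
["have(k4)", "key_at(k4,office)", "locked(d_hall_office)"]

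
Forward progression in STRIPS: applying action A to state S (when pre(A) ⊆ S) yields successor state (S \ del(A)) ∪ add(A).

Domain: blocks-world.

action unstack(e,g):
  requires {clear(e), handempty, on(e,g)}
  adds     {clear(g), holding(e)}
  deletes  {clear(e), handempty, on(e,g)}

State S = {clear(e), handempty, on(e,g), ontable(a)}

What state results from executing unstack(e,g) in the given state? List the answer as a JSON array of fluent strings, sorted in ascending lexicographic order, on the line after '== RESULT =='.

Progress:
  pre ⊆ S: {clear(e), handempty, on(e,g)} ⊆ S  — applicable
  S \ del = {ontable(a)}
  ∪ add   = {clear(g), holding(e), ontable(a)}

== RESULT ==
["clear(g)", "holding(e)", "ontable(a)"]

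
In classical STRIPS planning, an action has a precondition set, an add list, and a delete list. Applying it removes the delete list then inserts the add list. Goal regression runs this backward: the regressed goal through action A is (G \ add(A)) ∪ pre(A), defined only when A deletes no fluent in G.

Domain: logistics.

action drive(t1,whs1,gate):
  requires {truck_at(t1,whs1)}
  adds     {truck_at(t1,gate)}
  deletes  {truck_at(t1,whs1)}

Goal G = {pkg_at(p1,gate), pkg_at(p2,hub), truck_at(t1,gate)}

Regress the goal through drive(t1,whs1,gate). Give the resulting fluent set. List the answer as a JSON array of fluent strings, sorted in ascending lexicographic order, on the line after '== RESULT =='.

Regress:
  G ∩ del = {}  (empty — regression defined)
  G \ add = {pkg_at(p1,gate), pkg_at(p2,hub), truck_at(t1,gate)} \ {truck_at(t1,gate)} = {pkg_at(p1,gate), pkg_at(p2,hub)}
  ∪ pre   = {pkg_at(p1,gate), pkg_at(p2,hub)} ∪ {truck_at(t1,whs1)}
          = {pkg_at(p1,gate), pkg_at(p2,hub), truck_at(t1,whs1)}

== RESULT ==
["pkg_at(p1,gate)", "pkg_at(p2,hub)", "truck_at(t1,whs1)"]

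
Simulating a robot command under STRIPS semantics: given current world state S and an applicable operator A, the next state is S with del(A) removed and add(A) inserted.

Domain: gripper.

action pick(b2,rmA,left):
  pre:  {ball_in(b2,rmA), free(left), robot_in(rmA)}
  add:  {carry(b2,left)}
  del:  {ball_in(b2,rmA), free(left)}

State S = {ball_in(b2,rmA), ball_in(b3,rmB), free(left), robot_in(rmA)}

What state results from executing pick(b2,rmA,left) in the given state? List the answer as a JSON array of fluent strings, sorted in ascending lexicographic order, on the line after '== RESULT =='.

Progress:
  pre ⊆ S: {ball_in(b2,rmA), free(left), robot_in(rmA)} ⊆ S  — applicable
  S \ del = {ball_in(b3,rmB), robot_in(rmA)}
  ∪ add   = {ball_in(b3,rmB), carry(b2,left), robot_in(rmA)}

== RESULT ==
["ball_in(b3,rmB)", "carry(b2,left)", "robot_in(rmA)"]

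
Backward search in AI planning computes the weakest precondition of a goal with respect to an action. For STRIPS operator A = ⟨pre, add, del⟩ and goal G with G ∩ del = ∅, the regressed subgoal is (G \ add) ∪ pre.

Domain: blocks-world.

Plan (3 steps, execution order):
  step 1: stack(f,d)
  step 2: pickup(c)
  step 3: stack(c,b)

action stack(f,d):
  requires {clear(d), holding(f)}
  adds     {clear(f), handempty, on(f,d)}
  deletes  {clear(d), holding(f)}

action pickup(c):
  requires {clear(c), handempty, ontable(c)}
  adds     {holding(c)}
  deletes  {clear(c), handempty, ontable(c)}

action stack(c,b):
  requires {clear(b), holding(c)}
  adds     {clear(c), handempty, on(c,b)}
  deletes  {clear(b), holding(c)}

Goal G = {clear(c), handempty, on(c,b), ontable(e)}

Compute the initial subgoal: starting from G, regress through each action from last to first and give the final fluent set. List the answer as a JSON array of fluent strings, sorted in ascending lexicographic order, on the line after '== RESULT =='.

Regress step by step:
  through step 3 (stack(c,b)): drop {clear(c), handempty, on(c,b)}, keep {ontable(e)}, require {clear(b), holding(c)}
    → {clear(b), holding(c), ontable(e)}
  through step 2 (pickup(c)): drop {holding(c)}, keep {clear(b), ontable(e)}, require {clear(c), handempty, ontable(c)}
    → {clear(b), clear(c), handempty, ontable(c), ontable(e)}
  through step 1 (stack(f,d)): drop {handempty}, keep {clear(b), clear(c), ontable(c), ontable(e)}, require {clear(d), holding(f)}
    → {clear(b), clear(c), clear(d), holding(f), ontable(c), ontable(e)}

== RESULT ==
["clear(b)", "clear(c)", "clear(d)", "holding(f)", "ontable(c)", "ontable(e)"]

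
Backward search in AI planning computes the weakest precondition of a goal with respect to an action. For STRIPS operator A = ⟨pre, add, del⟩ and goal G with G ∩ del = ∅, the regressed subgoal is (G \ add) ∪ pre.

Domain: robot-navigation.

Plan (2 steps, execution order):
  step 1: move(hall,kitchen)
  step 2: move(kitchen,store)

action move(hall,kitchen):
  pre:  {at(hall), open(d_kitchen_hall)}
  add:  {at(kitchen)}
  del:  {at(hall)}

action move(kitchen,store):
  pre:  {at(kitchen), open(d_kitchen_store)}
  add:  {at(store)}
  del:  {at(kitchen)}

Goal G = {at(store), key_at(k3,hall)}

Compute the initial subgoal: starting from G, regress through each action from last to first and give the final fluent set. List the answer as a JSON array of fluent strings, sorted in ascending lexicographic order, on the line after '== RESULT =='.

Regress step by step:
  through step 2 (move(kitchen,store)): drop {at(store)}, keep {key_at(k3,hall)}, require {at(kitchen), open(d_kitchen_store)}
    → {at(kitchen), key_at(k3,hall), open(d_kitchen_store)}
  through step 1 (move(hall,kitchen)): drop {at(kitchen)}, keep {key_at(k3,hall), open(d_kitchen_store)}, require {at(hall), open(d_kitchen_hall)}
    → {at(hall), key_at(k3,hall), open(d_kitchen_hall), open(d_kitchen_store)}

== RESULT ==
["at(hall)", "key_at(k3,hall)", "open(d_kitchen_hall)", "open(d_kitchen_store)"]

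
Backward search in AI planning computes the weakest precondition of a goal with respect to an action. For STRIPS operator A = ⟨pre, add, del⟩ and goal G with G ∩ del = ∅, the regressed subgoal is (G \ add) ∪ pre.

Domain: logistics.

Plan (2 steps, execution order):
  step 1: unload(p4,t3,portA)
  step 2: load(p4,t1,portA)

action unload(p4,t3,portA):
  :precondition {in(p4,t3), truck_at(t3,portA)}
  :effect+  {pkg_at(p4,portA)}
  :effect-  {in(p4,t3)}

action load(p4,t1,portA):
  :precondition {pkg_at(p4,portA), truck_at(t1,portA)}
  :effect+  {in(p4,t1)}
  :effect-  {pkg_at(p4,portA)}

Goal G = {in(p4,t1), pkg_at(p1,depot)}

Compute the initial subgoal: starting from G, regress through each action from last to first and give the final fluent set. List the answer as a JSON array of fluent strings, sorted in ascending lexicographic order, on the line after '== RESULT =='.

Work backward from the goal:
  through step 2 (load(p4,t1,portA)): drop {in(p4,t1)}, keep {pkg_at(p1,depot)}, require {pkg_at(p4,portA), truck_at(t1,portA)}
    → {pkg_at(p1,depot), pkg_at(p4,portA), truck_at(t1,portA)}
  through step 1 (unload(p4,t3,portA)): drop {pkg_at(p4,portA)}, keep {pkg_at(p1,depot), truck_at(t1,portA)}, require {in(p4,t3), truck_at(t3,portA)}
    → {in(p4,t3), pkg_at(p1,depot), truck_at(t1,portA), truck_at(t3,portA)}

== RESULT ==
["in(p4,t3)", "pkg_at(p1,depot)", "truck_at(t1,portA)", "truck_at(t3,portA)"]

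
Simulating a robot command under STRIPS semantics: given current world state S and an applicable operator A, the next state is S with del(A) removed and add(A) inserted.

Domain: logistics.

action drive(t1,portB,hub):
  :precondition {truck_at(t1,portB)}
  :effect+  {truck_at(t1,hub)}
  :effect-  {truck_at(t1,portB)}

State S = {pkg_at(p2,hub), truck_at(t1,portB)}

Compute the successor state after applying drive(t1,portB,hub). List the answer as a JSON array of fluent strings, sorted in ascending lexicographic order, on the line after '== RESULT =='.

Progress:
  pre ⊆ S: {truck_at(t1,portB)} ⊆ S  — applicable
  S \ del = {pkg_at(p2,hub)}
  ∪ add   = {pkg_at(p2,hub), truck_at(t1,hub)}

== RESULT ==
["pkg_at(p2,hub)", "truck_at(t1,hub)"]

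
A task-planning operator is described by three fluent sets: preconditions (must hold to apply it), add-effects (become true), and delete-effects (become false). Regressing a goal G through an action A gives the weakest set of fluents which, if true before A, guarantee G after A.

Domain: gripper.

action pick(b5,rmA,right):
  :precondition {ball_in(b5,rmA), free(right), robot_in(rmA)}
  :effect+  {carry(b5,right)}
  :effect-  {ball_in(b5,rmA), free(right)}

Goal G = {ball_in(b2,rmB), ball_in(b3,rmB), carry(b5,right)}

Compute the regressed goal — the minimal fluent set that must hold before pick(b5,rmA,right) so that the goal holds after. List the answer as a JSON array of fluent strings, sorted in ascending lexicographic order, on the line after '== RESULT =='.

Compute (G \ add) ∪ pre:
  G ∩ del = {}  (empty — regression defined)
  G \ add = {ball_in(b2,rmB), ball_in(b3,rmB), carry(b5,right)} \ {carry(b5,right)} = {ball_in(b2,rmB), ball_in(b3,rmB)}
  ∪ pre   = {ball_in(b2,rmB), ball_in(b3,rmB)} ∪ {ball_in(b5,rmA), free(right), robot_in(rmA)}
          = {ball_in(b2,rmB), ball_in(b3,rmB), ball_in(b5,rmA), free(right), robot_in(rmA)}

== RESULT ==
["ball_in(b2,rmB)", "ball_in(b3,rmB)", "ball_in(b5,rmA)", "free(right)", "robot_in(rmA)"]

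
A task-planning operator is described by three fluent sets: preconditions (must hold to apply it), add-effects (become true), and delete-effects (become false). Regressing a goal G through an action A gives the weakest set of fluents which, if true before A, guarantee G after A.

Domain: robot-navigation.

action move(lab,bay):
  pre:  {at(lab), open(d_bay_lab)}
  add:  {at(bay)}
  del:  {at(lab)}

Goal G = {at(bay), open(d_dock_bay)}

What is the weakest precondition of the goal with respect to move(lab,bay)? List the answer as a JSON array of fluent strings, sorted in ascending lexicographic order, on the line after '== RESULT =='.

Compute (G \ add) ∪ pre:
  G ∩ del = {}  (empty — regression defined)
  G \ add = {at(bay), open(d_dock_bay)} \ {at(bay)} = {open(d_dock_bay)}
  ∪ pre   = {open(d_dock_bay)} ∪ {at(lab), open(d_bay_lab)}
          = {at(lab), open(d_bay_lab), open(d_dock_bay)}

== RESULT ==
["at(lab)", "open(d_bay_lab)", "open(d_dock_bay)"]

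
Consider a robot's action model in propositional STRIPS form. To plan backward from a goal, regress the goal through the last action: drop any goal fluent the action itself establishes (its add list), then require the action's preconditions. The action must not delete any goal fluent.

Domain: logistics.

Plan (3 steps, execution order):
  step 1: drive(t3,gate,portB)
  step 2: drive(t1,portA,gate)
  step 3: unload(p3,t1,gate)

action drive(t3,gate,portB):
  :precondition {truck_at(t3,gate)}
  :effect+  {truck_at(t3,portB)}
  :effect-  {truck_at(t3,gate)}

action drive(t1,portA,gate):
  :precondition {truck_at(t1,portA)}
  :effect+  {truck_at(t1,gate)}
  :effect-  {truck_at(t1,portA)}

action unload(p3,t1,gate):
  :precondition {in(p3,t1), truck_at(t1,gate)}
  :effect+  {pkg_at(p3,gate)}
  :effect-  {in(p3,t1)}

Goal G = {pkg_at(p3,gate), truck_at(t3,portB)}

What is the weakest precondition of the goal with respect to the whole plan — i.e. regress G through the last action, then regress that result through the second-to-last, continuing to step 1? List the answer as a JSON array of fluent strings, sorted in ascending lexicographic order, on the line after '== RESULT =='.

Work backward from the goal:
  through step 3 (unload(p3,t1,gate)): drop {pkg_at(p3,gate)}, keep {truck_at(t3,portB)}, require {in(p3,t1), truck_at(t1,gate)}
    → {in(p3,t1), truck_at(t1,gate), truck_at(t3,portB)}
  through step 2 (drive(t1,portA,gate)): drop {truck_at(t1,gate)}, keep {in(p3,t1), truck_at(t3,portB)}, require {truck_at(t1,portA)}
    → {in(p3,t1), truck_at(t1,portA), truck_at(t3,portB)}
  through step 1 (drive(t3,gate,portB)): drop {truck_at(t3,portB)}, keep {in(p3,t1), truck_at(t1,portA)}, require {truck_at(t3,gate)}
    → {in(p3,t1), truck_at(t1,portA), truck_at(t3,gate)}

== RESULT ==
["in(p3,t1)", "truck_at(t1,portA)", "truck_at(t3,gate)"]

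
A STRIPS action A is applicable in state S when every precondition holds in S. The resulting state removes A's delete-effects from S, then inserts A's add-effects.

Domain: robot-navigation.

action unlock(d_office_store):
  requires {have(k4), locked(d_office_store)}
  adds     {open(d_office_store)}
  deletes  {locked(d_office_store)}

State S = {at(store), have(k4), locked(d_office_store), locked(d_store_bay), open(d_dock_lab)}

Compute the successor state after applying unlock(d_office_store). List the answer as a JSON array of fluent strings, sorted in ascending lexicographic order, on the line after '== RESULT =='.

Compute (S \ del) ∪ add:
  pre ⊆ S: {have(k4), locked(d_office_store)} ⊆ S  — applicable
  S \ del = {at(store), have(k4), locked(d_store_bay), open(d_dock_lab)}
  ∪ add   = {at(store), have(k4), locked(d_store_bay), open(d_dock_lab), open(d_office_store)}

== RESULT ==
["at(store)", "have(k4)", "locked(d_store_bay)", "open(d_dock_lab)", "open(d_office_store)"]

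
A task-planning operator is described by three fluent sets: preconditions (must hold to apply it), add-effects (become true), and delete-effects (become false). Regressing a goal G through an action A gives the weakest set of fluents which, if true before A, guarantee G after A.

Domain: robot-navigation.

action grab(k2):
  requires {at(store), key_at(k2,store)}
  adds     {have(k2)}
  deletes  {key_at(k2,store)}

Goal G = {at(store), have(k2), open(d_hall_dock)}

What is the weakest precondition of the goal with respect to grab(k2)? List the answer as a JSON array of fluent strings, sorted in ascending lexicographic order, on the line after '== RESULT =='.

Regress:
  G ∩ del = {}  (empty — regression defined)
  G \ add = {at(store), have(k2), open(d_hall_dock)} \ {have(k2)} = {at(store), open(d_hall_dock)}
  ∪ pre   = {at(store), open(d_hall_dock)} ∪ {at(store), key_at(k2,store)}
          = {at(store), key_at(k2,store), open(d_hall_dock)}

== RESULT ==
["at(store)", "key_at(k2,store)", "open(d_hall_dock)"]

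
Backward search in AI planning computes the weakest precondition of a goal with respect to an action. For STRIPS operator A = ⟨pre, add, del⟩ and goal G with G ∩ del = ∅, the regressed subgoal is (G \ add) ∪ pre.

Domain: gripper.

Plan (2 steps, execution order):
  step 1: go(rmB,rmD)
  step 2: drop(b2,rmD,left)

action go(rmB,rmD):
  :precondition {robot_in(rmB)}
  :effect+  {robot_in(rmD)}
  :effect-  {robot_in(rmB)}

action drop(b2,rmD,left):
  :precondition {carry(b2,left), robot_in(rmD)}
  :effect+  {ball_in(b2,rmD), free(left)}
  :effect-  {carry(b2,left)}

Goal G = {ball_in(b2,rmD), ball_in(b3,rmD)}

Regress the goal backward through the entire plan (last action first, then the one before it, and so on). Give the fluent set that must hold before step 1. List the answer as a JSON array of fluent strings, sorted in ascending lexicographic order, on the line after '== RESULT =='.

Regress step by step:
  through step 2 (drop(b2,rmD,left)): drop {ball_in(b2,rmD)}, keep {ball_in(b3,rmD)}, require {carry(b2,left), robot_in(rmD)}
    → {ball_in(b3,rmD), carry(b2,left), robot_in(rmD)}
  through step 1 (go(rmB,rmD)): drop {robot_in(rmD)}, keep {ball_in(b3,rmD), carry(b2,left)}, require {robot_in(rmB)}
    → {ball_in(b3,rmD), carry(b2,left), robot_in(rmB)}

== RESULT ==
["ball_in(b3,rmD)", "carry(b2,left)", "robot_in(rmB)"]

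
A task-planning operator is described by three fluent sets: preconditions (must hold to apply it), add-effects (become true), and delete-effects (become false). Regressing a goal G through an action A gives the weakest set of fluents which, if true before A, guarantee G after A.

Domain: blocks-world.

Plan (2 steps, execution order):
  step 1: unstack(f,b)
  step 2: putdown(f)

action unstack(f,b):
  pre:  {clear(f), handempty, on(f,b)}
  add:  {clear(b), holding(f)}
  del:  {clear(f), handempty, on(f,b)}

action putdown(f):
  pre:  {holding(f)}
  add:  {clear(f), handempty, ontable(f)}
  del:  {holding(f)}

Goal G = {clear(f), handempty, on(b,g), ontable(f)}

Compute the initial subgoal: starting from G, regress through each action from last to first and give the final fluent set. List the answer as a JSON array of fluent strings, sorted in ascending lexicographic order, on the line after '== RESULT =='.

Regress step by step:
  through step 2 (putdown(f)): drop {clear(f), handempty, ontable(f)}, keep {on(b,g)}, require {holding(f)}
    → {holding(f), on(b,g)}
  through step 1 (unstack(f,b)): drop {holding(f)}, keep {on(b,g)}, require {clear(f), handempty, on(f,b)}
    → {clear(f), handempty, on(b,g), on(f,b)}

== RESULT ==
["clear(f)", "handempty", "on(b,g)", "on(f,b)"]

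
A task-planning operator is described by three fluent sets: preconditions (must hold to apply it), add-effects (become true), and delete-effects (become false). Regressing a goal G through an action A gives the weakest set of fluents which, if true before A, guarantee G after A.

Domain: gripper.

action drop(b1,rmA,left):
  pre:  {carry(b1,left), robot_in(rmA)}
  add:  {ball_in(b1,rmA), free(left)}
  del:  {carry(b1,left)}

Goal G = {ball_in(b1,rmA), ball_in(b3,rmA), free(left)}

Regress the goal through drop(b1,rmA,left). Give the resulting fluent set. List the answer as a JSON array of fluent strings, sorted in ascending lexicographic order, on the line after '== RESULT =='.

Regress:
  G ∩ del = {}  (empty — regression defined)
  G \ add = {ball_in(b1,rmA), ball_in(b3,rmA), free(left)} \ {ball_in(b1,rmA), free(left)} = {ball_in(b3,rmA)}
  ∪ pre   = {ball_in(b3,rmA)} ∪ {carry(b1,left), robot_in(rmA)}
          = {ball_in(b3,rmA), carry(b1,left), robot_in(rmA)}

== RESULT ==
["ball_in(b3,rmA)", "carry(b1,left)", "robot_in(rmA)"]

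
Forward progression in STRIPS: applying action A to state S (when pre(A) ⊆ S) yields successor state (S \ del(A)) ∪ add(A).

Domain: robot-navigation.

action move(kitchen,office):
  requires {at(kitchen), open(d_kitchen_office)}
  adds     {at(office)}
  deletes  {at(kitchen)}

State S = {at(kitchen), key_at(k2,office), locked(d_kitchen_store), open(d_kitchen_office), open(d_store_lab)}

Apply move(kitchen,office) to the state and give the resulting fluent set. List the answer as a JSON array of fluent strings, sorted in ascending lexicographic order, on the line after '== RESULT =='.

Compute (S \ del) ∪ add:
  pre ⊆ S: {at(kitchen), open(d_kitchen_office)} ⊆ S  — applicable
  S \ del = {key_at(k2,office), locked(d_kitchen_store), open(d_kitchen_office), open(d_store_lab)}
  ∪ add   = {at(office), key_at(k2,office), locked(d_kitchen_store), open(d_kitchen_office), open(d_store_lab)}

== RESULT ==
["at(office)", "key_at(k2,office)", "locked(d_kitchen_store)", "open(d_kitchen_office)", "open(d_store_lab)"]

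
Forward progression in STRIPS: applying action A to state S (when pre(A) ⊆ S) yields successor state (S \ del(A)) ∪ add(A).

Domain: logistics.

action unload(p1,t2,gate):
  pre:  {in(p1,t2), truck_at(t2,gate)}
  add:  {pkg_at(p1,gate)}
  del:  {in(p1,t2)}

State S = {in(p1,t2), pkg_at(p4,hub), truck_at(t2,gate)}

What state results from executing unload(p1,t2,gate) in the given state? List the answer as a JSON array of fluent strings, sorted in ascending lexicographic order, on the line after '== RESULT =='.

Compute (S \ del) ∪ add:
  pre ⊆ S: {in(p1,t2), truck_at(t2,gate)} ⊆ S  — applicable
  S \ del = {pkg_at(p4,hub), truck_at(t2,gate)}
  ∪ add   = {pkg_at(p1,gate), pkg_at(p4,hub), truck_at(t2,gate)}

== RESULT ==
["pkg_at(p1,gate)", "pkg_at(p4,hub)", "truck_at(t2,gate)"]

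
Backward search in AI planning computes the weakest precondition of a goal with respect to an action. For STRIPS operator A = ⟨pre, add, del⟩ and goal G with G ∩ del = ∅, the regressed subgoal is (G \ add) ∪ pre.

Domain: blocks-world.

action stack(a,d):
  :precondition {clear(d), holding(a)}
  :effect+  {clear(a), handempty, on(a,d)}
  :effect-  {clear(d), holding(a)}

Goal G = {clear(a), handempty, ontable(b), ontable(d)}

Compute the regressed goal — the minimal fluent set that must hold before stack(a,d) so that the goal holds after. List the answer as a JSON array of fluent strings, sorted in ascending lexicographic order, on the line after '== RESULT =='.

Compute (G \ add) ∪ pre:
  G ∩ del = {}  (empty — regression defined)
  G \ add = {clear(a), handempty, ontable(b), ontable(d)} \ {clear(a), handempty, on(a,d)} = {ontable(b), ontable(d)}
  ∪ pre   = {ontable(b), ontable(d)} ∪ {clear(d), holding(a)}
          = {clear(d), holding(a), ontable(b), ontable(d)}

== RESULT ==
["clear(d)", "holding(a)", "ontable(b)", "ontable(d)"]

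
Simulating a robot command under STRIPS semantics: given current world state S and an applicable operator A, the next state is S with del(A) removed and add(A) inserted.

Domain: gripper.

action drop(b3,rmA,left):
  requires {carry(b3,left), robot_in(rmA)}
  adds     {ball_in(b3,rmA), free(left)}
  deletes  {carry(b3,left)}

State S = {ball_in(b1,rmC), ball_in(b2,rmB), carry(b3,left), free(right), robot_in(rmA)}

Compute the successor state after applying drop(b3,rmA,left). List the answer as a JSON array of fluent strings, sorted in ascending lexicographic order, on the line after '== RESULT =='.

Compute (S \ del) ∪ add:
  pre ⊆ S: {carry(b3,left), robot_in(rmA)} ⊆ S  — applicable
  S \ del = {ball_in(b1,rmC), ball_in(b2,rmB), free(right), robot_in(rmA)}
  ∪ add   = {ball_in(b1,rmC), ball_in(b2,rmB), ball_in(b3,rmA), free(left), free(right), robot_in(rmA)}

== RESULT ==
["ball_in(b1,rmC)", "ball_in(b2,rmB)", "ball_in(b3,rmA)", "free(left)", "free(right)", "robot_in(rmA)"]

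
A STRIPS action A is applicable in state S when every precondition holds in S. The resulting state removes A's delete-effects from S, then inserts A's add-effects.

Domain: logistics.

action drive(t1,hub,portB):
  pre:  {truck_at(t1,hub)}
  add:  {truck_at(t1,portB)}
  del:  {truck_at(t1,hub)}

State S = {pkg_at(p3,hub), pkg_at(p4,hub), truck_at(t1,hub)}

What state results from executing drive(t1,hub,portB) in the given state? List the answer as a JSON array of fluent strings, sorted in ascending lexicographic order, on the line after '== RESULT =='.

Compute (S \ del) ∪ add:
  pre ⊆ S: {truck_at(t1,hub)} ⊆ S  — applicable
  S \ del = {pkg_at(p3,hub), pkg_at(p4,hub)}
  ∪ add   = {pkg_at(p3,hub), pkg_at(p4,hub), truck_at(t1,portB)}

== RESULT ==
["pkg_at(p3,hub)", "pkg_at(p4,hub)", "truck_at(t1,portB)"]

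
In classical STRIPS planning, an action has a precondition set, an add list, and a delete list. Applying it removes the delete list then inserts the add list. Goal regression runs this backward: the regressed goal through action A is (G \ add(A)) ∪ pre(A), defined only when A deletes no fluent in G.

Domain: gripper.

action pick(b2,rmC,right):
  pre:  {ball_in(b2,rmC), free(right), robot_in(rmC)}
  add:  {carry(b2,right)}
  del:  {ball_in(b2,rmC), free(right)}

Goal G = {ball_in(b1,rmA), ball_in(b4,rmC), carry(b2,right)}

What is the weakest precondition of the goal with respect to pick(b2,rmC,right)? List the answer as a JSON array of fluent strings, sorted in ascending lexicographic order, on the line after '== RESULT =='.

Regress:
  G ∩ del = {}  (empty — regression defined)
  G \ add = {ball_in(b1,rmA), ball_in(b4,rmC), carry(b2,right)} \ {carry(b2,right)} = {ball_in(b1,rmA), ball_in(b4,rmC)}
  ∪ pre   = {ball_in(b1,rmA), ball_in(b4,rmC)} ∪ {ball_in(b2,rmC), free(right), robot_in(rmC)}
          = {ball_in(b1,rmA), ball_in(b2,rmC), ball_in(b4,rmC), free(right), robot_in(rmC)}

== RESULT ==
["ball_in(b1,rmA)", "ball_in(b2,rmC)", "ball_in(b4,rmC)", "free(right)", "robot_in(rmC)"]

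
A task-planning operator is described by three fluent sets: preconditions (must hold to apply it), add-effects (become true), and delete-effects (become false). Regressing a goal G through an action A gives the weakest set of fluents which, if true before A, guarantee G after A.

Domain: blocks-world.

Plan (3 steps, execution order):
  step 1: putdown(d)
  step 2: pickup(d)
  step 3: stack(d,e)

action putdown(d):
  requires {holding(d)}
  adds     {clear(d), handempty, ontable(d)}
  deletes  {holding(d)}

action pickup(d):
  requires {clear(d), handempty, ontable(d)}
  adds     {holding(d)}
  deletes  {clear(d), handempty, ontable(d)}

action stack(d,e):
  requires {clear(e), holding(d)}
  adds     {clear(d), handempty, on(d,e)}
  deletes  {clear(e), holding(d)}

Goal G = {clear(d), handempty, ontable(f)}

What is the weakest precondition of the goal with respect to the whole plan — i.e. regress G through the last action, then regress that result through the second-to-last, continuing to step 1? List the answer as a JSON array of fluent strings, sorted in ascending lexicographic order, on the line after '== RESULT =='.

Work backward from the goal:
  through step 3 (stack(d,e)): drop {clear(d), handempty}, keep {ontable(f)}, require {clear(e), holding(d)}
    → {clear(e), holding(d), ontable(f)}
  through step 2 (pickup(d)): drop {holding(d)}, keep {clear(e), ontable(f)}, require {clear(d), handempty, ontable(d)}
    → {clear(d), clear(e), handempty, ontable(d), ontable(f)}
  through step 1 (putdown(d)): drop {clear(d), handempty, ontable(d)}, keep {clear(e), ontable(f)}, require {holding(d)}
    → {clear(e), holding(d), ontable(f)}

== RESULT ==
["clear(e)", "holding(d)", "ontable(f)"]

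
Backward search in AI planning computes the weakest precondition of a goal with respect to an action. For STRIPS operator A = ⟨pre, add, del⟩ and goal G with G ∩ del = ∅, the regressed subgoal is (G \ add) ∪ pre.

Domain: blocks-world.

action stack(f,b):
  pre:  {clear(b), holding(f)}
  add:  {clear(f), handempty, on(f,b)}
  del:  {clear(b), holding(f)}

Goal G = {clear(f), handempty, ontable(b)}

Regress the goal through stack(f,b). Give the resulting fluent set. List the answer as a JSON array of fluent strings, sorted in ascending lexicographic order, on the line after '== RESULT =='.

Compute (G \ add) ∪ pre:
  G ∩ del = {}  (empty — regression defined)
  G \ add = {clear(f), handempty, ontable(b)} \ {clear(f), handempty, on(f,b)} = {ontable(b)}
  ∪ pre   = {ontable(b)} ∪ {clear(b), holding(f)}
          = {clear(b), holding(f), ontable(b)}

== RESULT ==
["clear(b)", "holding(f)", "ontable(b)"]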